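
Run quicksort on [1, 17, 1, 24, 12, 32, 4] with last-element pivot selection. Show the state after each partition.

Partition 1: pivot=4 at index 2 -> [1, 1, 4, 24, 12, 32, 17]
Partition 2: pivot=1 at index 1 -> [1, 1, 4, 24, 12, 32, 17]
Partition 3: pivot=17 at index 4 -> [1, 1, 4, 12, 17, 32, 24]
Partition 4: pivot=24 at index 5 -> [1, 1, 4, 12, 17, 24, 32]


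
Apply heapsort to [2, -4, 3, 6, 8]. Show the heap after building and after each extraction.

Build heap: [8, 6, 3, 2, -4]
Extract 8: [6, 2, 3, -4, 8]
Extract 6: [3, 2, -4, 6, 8]
Extract 3: [2, -4, 3, 6, 8]
Extract 2: [-4, 2, 3, 6, 8]


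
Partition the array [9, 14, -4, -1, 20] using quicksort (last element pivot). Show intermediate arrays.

Partition 1: pivot=20 at index 4 -> [9, 14, -4, -1, 20]
Partition 2: pivot=-1 at index 1 -> [-4, -1, 9, 14, 20]
Partition 3: pivot=14 at index 3 -> [-4, -1, 9, 14, 20]


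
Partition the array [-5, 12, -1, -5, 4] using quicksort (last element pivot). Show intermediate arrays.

Partition 1: pivot=4 at index 3 -> [-5, -1, -5, 4, 12]
Partition 2: pivot=-5 at index 1 -> [-5, -5, -1, 4, 12]


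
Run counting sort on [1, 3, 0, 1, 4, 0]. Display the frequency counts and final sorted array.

Count array: [2, 2, 0, 1, 1]
(count[i] = number of elements equal to i)
Cumulative count: [2, 4, 4, 5, 6]
Sorted: [0, 0, 1, 1, 3, 4]


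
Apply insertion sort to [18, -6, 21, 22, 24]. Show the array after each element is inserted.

First element 18 is already 'sorted'
Insert -6: shifted 1 elements -> [-6, 18, 21, 22, 24]
Insert 21: shifted 0 elements -> [-6, 18, 21, 22, 24]
Insert 22: shifted 0 elements -> [-6, 18, 21, 22, 24]
Insert 24: shifted 0 elements -> [-6, 18, 21, 22, 24]


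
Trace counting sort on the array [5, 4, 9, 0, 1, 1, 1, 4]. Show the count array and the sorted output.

Count array: [1, 3, 0, 0, 2, 1, 0, 0, 0, 1]
(count[i] = number of elements equal to i)
Cumulative count: [1, 4, 4, 4, 6, 7, 7, 7, 7, 8]
Sorted: [0, 1, 1, 1, 4, 4, 5, 9]


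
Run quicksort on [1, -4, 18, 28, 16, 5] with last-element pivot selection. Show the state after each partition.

Partition 1: pivot=5 at index 2 -> [1, -4, 5, 28, 16, 18]
Partition 2: pivot=-4 at index 0 -> [-4, 1, 5, 28, 16, 18]
Partition 3: pivot=18 at index 4 -> [-4, 1, 5, 16, 18, 28]


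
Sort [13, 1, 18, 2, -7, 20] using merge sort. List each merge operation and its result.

Divide and conquer:
  Merge [1] + [18] -> [1, 18]
  Merge [13] + [1, 18] -> [1, 13, 18]
  Merge [-7] + [20] -> [-7, 20]
  Merge [2] + [-7, 20] -> [-7, 2, 20]
  Merge [1, 13, 18] + [-7, 2, 20] -> [-7, 1, 2, 13, 18, 20]


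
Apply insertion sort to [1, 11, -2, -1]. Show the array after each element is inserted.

First element 1 is already 'sorted'
Insert 11: shifted 0 elements -> [1, 11, -2, -1]
Insert -2: shifted 2 elements -> [-2, 1, 11, -1]
Insert -1: shifted 2 elements -> [-2, -1, 1, 11]


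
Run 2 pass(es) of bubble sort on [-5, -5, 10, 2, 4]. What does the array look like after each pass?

After pass 1: [-5, -5, 2, 4, 10] (2 swaps)
After pass 2: [-5, -5, 2, 4, 10] (0 swaps)
Total swaps: 2


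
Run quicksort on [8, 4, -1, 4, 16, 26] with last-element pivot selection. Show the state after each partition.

Partition 1: pivot=26 at index 5 -> [8, 4, -1, 4, 16, 26]
Partition 2: pivot=16 at index 4 -> [8, 4, -1, 4, 16, 26]
Partition 3: pivot=4 at index 2 -> [4, -1, 4, 8, 16, 26]
Partition 4: pivot=-1 at index 0 -> [-1, 4, 4, 8, 16, 26]


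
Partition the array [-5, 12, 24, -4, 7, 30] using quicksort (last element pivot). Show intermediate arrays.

Partition 1: pivot=30 at index 5 -> [-5, 12, 24, -4, 7, 30]
Partition 2: pivot=7 at index 2 -> [-5, -4, 7, 12, 24, 30]
Partition 3: pivot=-4 at index 1 -> [-5, -4, 7, 12, 24, 30]
Partition 4: pivot=24 at index 4 -> [-5, -4, 7, 12, 24, 30]


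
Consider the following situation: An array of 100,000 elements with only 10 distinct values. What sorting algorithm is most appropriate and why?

Best choice: 3-way quicksort or Counting sort
Reason: 3-way (Dutch national flag) partitioning groups every copy of the pivot together, so with only d=10 distinct keys quicksort finishes in O(n log d) expected time, which is effectively linear; counting sort runs in O(n + k) where k is the size of the key range (not the number of distinct values), so it is linear when the 10 values are integers drawn from a small known range


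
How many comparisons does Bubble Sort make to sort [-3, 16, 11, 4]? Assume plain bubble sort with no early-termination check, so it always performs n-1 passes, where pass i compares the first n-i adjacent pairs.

Pass 1: compare adjacent pairs (0,1)..(2,3) = 3 comparison(s), 2 swap(s) -> [-3, 11, 4, 16]
Pass 2: compare adjacent pairs (0,1)..(1,2) = 2 comparison(s), 1 swap(s) -> [-3, 4, 11, 16]
Pass 3: compare adjacent pairs (0,1)..(0,1) = 1 comparison(s), 0 swap(s) -> [-3, 4, 11, 16]
Total comparisons: 3 + 2 + 1 = 6


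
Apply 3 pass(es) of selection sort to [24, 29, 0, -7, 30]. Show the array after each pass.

Pass 1: Select minimum -7 at index 3, swap -> [-7, 29, 0, 24, 30]
Pass 2: Select minimum 0 at index 2, swap -> [-7, 0, 29, 24, 30]
Pass 3: Select minimum 24 at index 3, swap -> [-7, 0, 24, 29, 30]


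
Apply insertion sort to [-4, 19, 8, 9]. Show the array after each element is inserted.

First element -4 is already 'sorted'
Insert 19: shifted 0 elements -> [-4, 19, 8, 9]
Insert 8: shifted 1 elements -> [-4, 8, 19, 9]
Insert 9: shifted 1 elements -> [-4, 8, 9, 19]


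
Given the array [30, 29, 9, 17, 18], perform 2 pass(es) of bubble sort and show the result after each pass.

After pass 1: [29, 9, 17, 18, 30] (4 swaps)
After pass 2: [9, 17, 18, 29, 30] (3 swaps)
Total swaps: 7


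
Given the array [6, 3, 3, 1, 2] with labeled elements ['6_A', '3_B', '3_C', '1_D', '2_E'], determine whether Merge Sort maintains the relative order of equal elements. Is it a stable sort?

Trace Merge Sort on the labeled array (the key is the number; the letter only tracks identity):
  Merge [6_A] + [3_B] -> [3_B, 6_A]
  Merge [1_D] + [2_E] -> [1_D, 2_E]
  Merge [3_C] + [1_D, 2_E] -> [1_D, 2_E, 3_C]
  Merge [3_B, 6_A] + [1_D, 2_E, 3_C] -> [1_D, 2_E, 3_B, 3_C, 6_A]
Final order: [1_D, 2_E, 3_B, 3_C, 6_A]
Equal keys:
  value 3: originally 3_B, 3_C; after sorting 3_B, 3_C -> order preserved
All equal keys kept their original relative order. Merge Sort is stable: when the heads of the two halves are equal the merge takes from the left half first.
Answer: Stable


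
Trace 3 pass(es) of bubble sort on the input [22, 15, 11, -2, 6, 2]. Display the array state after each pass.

After pass 1: [15, 11, -2, 6, 2, 22] (5 swaps)
After pass 2: [11, -2, 6, 2, 15, 22] (4 swaps)
After pass 3: [-2, 6, 2, 11, 15, 22] (3 swaps)
Total swaps: 12


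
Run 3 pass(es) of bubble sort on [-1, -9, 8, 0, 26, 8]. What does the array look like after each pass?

After pass 1: [-9, -1, 0, 8, 8, 26] (3 swaps)
After pass 2: [-9, -1, 0, 8, 8, 26] (0 swaps)
After pass 3: [-9, -1, 0, 8, 8, 26] (0 swaps)
Total swaps: 3


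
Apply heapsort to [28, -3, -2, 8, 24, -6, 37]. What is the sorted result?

Build heap: [37, 24, 28, 8, -3, -6, -2]
Extract 37: [28, 24, -2, 8, -3, -6, 37]
Extract 28: [24, 8, -2, -6, -3, 28, 37]
Extract 24: [8, -3, -2, -6, 24, 28, 37]
Extract 8: [-2, -3, -6, 8, 24, 28, 37]
Extract -2: [-3, -6, -2, 8, 24, 28, 37]
Extract -3: [-6, -3, -2, 8, 24, 28, 37]


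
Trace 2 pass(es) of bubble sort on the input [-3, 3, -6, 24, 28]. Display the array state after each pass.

After pass 1: [-3, -6, 3, 24, 28] (1 swaps)
After pass 2: [-6, -3, 3, 24, 28] (1 swaps)
Total swaps: 2


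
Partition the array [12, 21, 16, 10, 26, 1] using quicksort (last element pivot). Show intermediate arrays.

Partition 1: pivot=1 at index 0 -> [1, 21, 16, 10, 26, 12]
Partition 2: pivot=12 at index 2 -> [1, 10, 12, 21, 26, 16]
Partition 3: pivot=16 at index 3 -> [1, 10, 12, 16, 26, 21]
Partition 4: pivot=21 at index 4 -> [1, 10, 12, 16, 21, 26]


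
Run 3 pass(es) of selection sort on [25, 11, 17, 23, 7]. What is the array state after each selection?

Pass 1: Select minimum 7 at index 4, swap -> [7, 11, 17, 23, 25]
Pass 2: Select minimum 11 at index 1, swap -> [7, 11, 17, 23, 25]
Pass 3: Select minimum 17 at index 2, swap -> [7, 11, 17, 23, 25]


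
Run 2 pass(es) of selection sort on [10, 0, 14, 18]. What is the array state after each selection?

Pass 1: Select minimum 0 at index 1, swap -> [0, 10, 14, 18]
Pass 2: Select minimum 10 at index 1, swap -> [0, 10, 14, 18]


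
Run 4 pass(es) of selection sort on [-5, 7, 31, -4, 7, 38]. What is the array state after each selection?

Pass 1: Select minimum -5 at index 0, swap -> [-5, 7, 31, -4, 7, 38]
Pass 2: Select minimum -4 at index 3, swap -> [-5, -4, 31, 7, 7, 38]
Pass 3: Select minimum 7 at index 3, swap -> [-5, -4, 7, 31, 7, 38]
Pass 4: Select minimum 7 at index 4, swap -> [-5, -4, 7, 7, 31, 38]


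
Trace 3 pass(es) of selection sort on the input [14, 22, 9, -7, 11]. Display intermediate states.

Pass 1: Select minimum -7 at index 3, swap -> [-7, 22, 9, 14, 11]
Pass 2: Select minimum 9 at index 2, swap -> [-7, 9, 22, 14, 11]
Pass 3: Select minimum 11 at index 4, swap -> [-7, 9, 11, 14, 22]


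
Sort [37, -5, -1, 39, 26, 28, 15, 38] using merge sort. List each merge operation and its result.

Divide and conquer:
  Merge [37] + [-5] -> [-5, 37]
  Merge [-1] + [39] -> [-1, 39]
  Merge [-5, 37] + [-1, 39] -> [-5, -1, 37, 39]
  Merge [26] + [28] -> [26, 28]
  Merge [15] + [38] -> [15, 38]
  Merge [26, 28] + [15, 38] -> [15, 26, 28, 38]
  Merge [-5, -1, 37, 39] + [15, 26, 28, 38] -> [-5, -1, 15, 26, 28, 37, 38, 39]


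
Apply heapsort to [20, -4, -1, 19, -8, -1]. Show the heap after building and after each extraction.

Build heap: [20, 19, -1, -4, -8, -1]
Extract 20: [19, -1, -1, -4, -8, 20]
Extract 19: [-1, -4, -1, -8, 19, 20]
Extract -1: [-1, -4, -8, -1, 19, 20]
Extract -1: [-4, -8, -1, -1, 19, 20]
Extract -4: [-8, -4, -1, -1, 19, 20]


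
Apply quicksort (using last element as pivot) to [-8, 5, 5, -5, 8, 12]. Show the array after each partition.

Partition 1: pivot=12 at index 5 -> [-8, 5, 5, -5, 8, 12]
Partition 2: pivot=8 at index 4 -> [-8, 5, 5, -5, 8, 12]
Partition 3: pivot=-5 at index 1 -> [-8, -5, 5, 5, 8, 12]
Partition 4: pivot=5 at index 3 -> [-8, -5, 5, 5, 8, 12]


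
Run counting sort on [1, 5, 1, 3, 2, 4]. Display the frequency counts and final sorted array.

Count array: [0, 2, 1, 1, 1, 1]
(count[i] = number of elements equal to i)
Cumulative count: [0, 2, 3, 4, 5, 6]
Sorted: [1, 1, 2, 3, 4, 5]


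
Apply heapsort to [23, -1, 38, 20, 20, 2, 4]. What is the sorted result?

Build heap: [38, 20, 23, -1, 20, 2, 4]
Extract 38: [23, 20, 4, -1, 20, 2, 38]
Extract 23: [20, 20, 4, -1, 2, 23, 38]
Extract 20: [20, 2, 4, -1, 20, 23, 38]
Extract 20: [4, 2, -1, 20, 20, 23, 38]
Extract 4: [2, -1, 4, 20, 20, 23, 38]
Extract 2: [-1, 2, 4, 20, 20, 23, 38]


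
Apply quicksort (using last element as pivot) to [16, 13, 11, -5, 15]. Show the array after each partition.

Partition 1: pivot=15 at index 3 -> [13, 11, -5, 15, 16]
Partition 2: pivot=-5 at index 0 -> [-5, 11, 13, 15, 16]
Partition 3: pivot=13 at index 2 -> [-5, 11, 13, 15, 16]


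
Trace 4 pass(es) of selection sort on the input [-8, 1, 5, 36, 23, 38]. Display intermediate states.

Pass 1: Select minimum -8 at index 0, swap -> [-8, 1, 5, 36, 23, 38]
Pass 2: Select minimum 1 at index 1, swap -> [-8, 1, 5, 36, 23, 38]
Pass 3: Select minimum 5 at index 2, swap -> [-8, 1, 5, 36, 23, 38]
Pass 4: Select minimum 23 at index 4, swap -> [-8, 1, 5, 23, 36, 38]


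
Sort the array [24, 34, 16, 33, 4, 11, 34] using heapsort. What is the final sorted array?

Build heap: [34, 33, 34, 24, 4, 11, 16]
Extract 34: [34, 33, 16, 24, 4, 11, 34]
Extract 34: [33, 24, 16, 11, 4, 34, 34]
Extract 33: [24, 11, 16, 4, 33, 34, 34]
Extract 24: [16, 11, 4, 24, 33, 34, 34]
Extract 16: [11, 4, 16, 24, 33, 34, 34]
Extract 11: [4, 11, 16, 24, 33, 34, 34]


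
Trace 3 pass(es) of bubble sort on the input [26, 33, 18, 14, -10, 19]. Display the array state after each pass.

After pass 1: [26, 18, 14, -10, 19, 33] (4 swaps)
After pass 2: [18, 14, -10, 19, 26, 33] (4 swaps)
After pass 3: [14, -10, 18, 19, 26, 33] (2 swaps)
Total swaps: 10


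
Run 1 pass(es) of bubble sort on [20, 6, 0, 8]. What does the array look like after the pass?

After pass 1: [6, 0, 8, 20] (3 swaps)
Total swaps: 3


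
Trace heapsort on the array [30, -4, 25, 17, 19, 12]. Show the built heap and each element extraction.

Build heap: [30, 19, 25, 17, -4, 12]
Extract 30: [25, 19, 12, 17, -4, 30]
Extract 25: [19, 17, 12, -4, 25, 30]
Extract 19: [17, -4, 12, 19, 25, 30]
Extract 17: [12, -4, 17, 19, 25, 30]
Extract 12: [-4, 12, 17, 19, 25, 30]


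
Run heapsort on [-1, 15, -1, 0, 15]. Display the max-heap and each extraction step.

Build heap: [15, 15, -1, 0, -1]
Extract 15: [15, 0, -1, -1, 15]
Extract 15: [0, -1, -1, 15, 15]
Extract 0: [-1, -1, 0, 15, 15]
Extract -1: [-1, -1, 0, 15, 15]


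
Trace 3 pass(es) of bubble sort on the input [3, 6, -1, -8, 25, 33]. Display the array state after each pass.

After pass 1: [3, -1, -8, 6, 25, 33] (2 swaps)
After pass 2: [-1, -8, 3, 6, 25, 33] (2 swaps)
After pass 3: [-8, -1, 3, 6, 25, 33] (1 swaps)
Total swaps: 5


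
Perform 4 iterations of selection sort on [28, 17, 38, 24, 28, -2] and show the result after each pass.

Pass 1: Select minimum -2 at index 5, swap -> [-2, 17, 38, 24, 28, 28]
Pass 2: Select minimum 17 at index 1, swap -> [-2, 17, 38, 24, 28, 28]
Pass 3: Select minimum 24 at index 3, swap -> [-2, 17, 24, 38, 28, 28]
Pass 4: Select minimum 28 at index 4, swap -> [-2, 17, 24, 28, 38, 28]


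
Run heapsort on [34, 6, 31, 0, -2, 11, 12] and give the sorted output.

Build heap: [34, 6, 31, 0, -2, 11, 12]
Extract 34: [31, 6, 12, 0, -2, 11, 34]
Extract 31: [12, 6, 11, 0, -2, 31, 34]
Extract 12: [11, 6, -2, 0, 12, 31, 34]
Extract 11: [6, 0, -2, 11, 12, 31, 34]
Extract 6: [0, -2, 6, 11, 12, 31, 34]
Extract 0: [-2, 0, 6, 11, 12, 31, 34]


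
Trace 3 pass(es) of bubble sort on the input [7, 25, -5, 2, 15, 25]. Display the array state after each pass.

After pass 1: [7, -5, 2, 15, 25, 25] (3 swaps)
After pass 2: [-5, 2, 7, 15, 25, 25] (2 swaps)
After pass 3: [-5, 2, 7, 15, 25, 25] (0 swaps)
Total swaps: 5


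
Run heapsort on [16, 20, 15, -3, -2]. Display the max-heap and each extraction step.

Build heap: [20, 16, 15, -3, -2]
Extract 20: [16, -2, 15, -3, 20]
Extract 16: [15, -2, -3, 16, 20]
Extract 15: [-2, -3, 15, 16, 20]
Extract -2: [-3, -2, 15, 16, 20]


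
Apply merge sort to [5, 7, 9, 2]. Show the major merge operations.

Divide and conquer:
  Merge [5] + [7] -> [5, 7]
  Merge [9] + [2] -> [2, 9]
  Merge [5, 7] + [2, 9] -> [2, 5, 7, 9]


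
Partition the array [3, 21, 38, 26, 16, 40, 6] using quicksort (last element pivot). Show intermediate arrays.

Partition 1: pivot=6 at index 1 -> [3, 6, 38, 26, 16, 40, 21]
Partition 2: pivot=21 at index 3 -> [3, 6, 16, 21, 38, 40, 26]
Partition 3: pivot=26 at index 4 -> [3, 6, 16, 21, 26, 40, 38]
Partition 4: pivot=38 at index 5 -> [3, 6, 16, 21, 26, 38, 40]


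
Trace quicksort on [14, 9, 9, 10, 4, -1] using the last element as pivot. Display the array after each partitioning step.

Partition 1: pivot=-1 at index 0 -> [-1, 9, 9, 10, 4, 14]
Partition 2: pivot=14 at index 5 -> [-1, 9, 9, 10, 4, 14]
Partition 3: pivot=4 at index 1 -> [-1, 4, 9, 10, 9, 14]
Partition 4: pivot=9 at index 3 -> [-1, 4, 9, 9, 10, 14]


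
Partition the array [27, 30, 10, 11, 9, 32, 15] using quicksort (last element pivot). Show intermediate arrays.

Partition 1: pivot=15 at index 3 -> [10, 11, 9, 15, 27, 32, 30]
Partition 2: pivot=9 at index 0 -> [9, 11, 10, 15, 27, 32, 30]
Partition 3: pivot=10 at index 1 -> [9, 10, 11, 15, 27, 32, 30]
Partition 4: pivot=30 at index 5 -> [9, 10, 11, 15, 27, 30, 32]


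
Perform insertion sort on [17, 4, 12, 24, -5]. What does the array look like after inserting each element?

First element 17 is already 'sorted'
Insert 4: shifted 1 elements -> [4, 17, 12, 24, -5]
Insert 12: shifted 1 elements -> [4, 12, 17, 24, -5]
Insert 24: shifted 0 elements -> [4, 12, 17, 24, -5]
Insert -5: shifted 4 elements -> [-5, 4, 12, 17, 24]


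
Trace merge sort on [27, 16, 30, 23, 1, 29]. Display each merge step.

Divide and conquer:
  Merge [16] + [30] -> [16, 30]
  Merge [27] + [16, 30] -> [16, 27, 30]
  Merge [1] + [29] -> [1, 29]
  Merge [23] + [1, 29] -> [1, 23, 29]
  Merge [16, 27, 30] + [1, 23, 29] -> [1, 16, 23, 27, 29, 30]


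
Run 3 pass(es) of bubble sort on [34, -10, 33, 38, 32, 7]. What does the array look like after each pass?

After pass 1: [-10, 33, 34, 32, 7, 38] (4 swaps)
After pass 2: [-10, 33, 32, 7, 34, 38] (2 swaps)
After pass 3: [-10, 32, 7, 33, 34, 38] (2 swaps)
Total swaps: 8


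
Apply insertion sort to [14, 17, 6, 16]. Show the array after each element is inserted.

First element 14 is already 'sorted'
Insert 17: shifted 0 elements -> [14, 17, 6, 16]
Insert 6: shifted 2 elements -> [6, 14, 17, 16]
Insert 16: shifted 1 elements -> [6, 14, 16, 17]


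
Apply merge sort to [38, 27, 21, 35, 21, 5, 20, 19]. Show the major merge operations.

Divide and conquer:
  Merge [38] + [27] -> [27, 38]
  Merge [21] + [35] -> [21, 35]
  Merge [27, 38] + [21, 35] -> [21, 27, 35, 38]
  Merge [21] + [5] -> [5, 21]
  Merge [20] + [19] -> [19, 20]
  Merge [5, 21] + [19, 20] -> [5, 19, 20, 21]
  Merge [21, 27, 35, 38] + [5, 19, 20, 21] -> [5, 19, 20, 21, 21, 27, 35, 38]


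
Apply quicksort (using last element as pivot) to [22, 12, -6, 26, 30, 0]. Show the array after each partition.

Partition 1: pivot=0 at index 1 -> [-6, 0, 22, 26, 30, 12]
Partition 2: pivot=12 at index 2 -> [-6, 0, 12, 26, 30, 22]
Partition 3: pivot=22 at index 3 -> [-6, 0, 12, 22, 30, 26]
Partition 4: pivot=26 at index 4 -> [-6, 0, 12, 22, 26, 30]


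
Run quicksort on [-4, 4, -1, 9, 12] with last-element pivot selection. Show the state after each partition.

Partition 1: pivot=12 at index 4 -> [-4, 4, -1, 9, 12]
Partition 2: pivot=9 at index 3 -> [-4, 4, -1, 9, 12]
Partition 3: pivot=-1 at index 1 -> [-4, -1, 4, 9, 12]


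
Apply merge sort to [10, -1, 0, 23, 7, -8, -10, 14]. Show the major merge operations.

Divide and conquer:
  Merge [10] + [-1] -> [-1, 10]
  Merge [0] + [23] -> [0, 23]
  Merge [-1, 10] + [0, 23] -> [-1, 0, 10, 23]
  Merge [7] + [-8] -> [-8, 7]
  Merge [-10] + [14] -> [-10, 14]
  Merge [-8, 7] + [-10, 14] -> [-10, -8, 7, 14]
  Merge [-1, 0, 10, 23] + [-10, -8, 7, 14] -> [-10, -8, -1, 0, 7, 10, 14, 23]


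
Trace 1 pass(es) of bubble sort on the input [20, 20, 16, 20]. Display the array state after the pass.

After pass 1: [20, 16, 20, 20] (1 swaps)
Total swaps: 1


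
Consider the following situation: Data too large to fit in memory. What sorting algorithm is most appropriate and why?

Best choice: External merge sort
Reason: Minimizes disk I/O by sequential reads/writes


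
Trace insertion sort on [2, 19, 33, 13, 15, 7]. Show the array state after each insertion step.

First element 2 is already 'sorted'
Insert 19: shifted 0 elements -> [2, 19, 33, 13, 15, 7]
Insert 33: shifted 0 elements -> [2, 19, 33, 13, 15, 7]
Insert 13: shifted 2 elements -> [2, 13, 19, 33, 15, 7]
Insert 15: shifted 2 elements -> [2, 13, 15, 19, 33, 7]
Insert 7: shifted 4 elements -> [2, 7, 13, 15, 19, 33]


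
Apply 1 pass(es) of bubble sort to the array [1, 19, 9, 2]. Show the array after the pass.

After pass 1: [1, 9, 2, 19] (2 swaps)
Total swaps: 2


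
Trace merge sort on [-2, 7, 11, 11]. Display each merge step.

Divide and conquer:
  Merge [-2] + [7] -> [-2, 7]
  Merge [11] + [11] -> [11, 11]
  Merge [-2, 7] + [11, 11] -> [-2, 7, 11, 11]


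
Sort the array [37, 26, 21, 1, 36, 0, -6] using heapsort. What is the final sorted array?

Build heap: [37, 36, 21, 1, 26, 0, -6]
Extract 37: [36, 26, 21, 1, -6, 0, 37]
Extract 36: [26, 1, 21, 0, -6, 36, 37]
Extract 26: [21, 1, -6, 0, 26, 36, 37]
Extract 21: [1, 0, -6, 21, 26, 36, 37]
Extract 1: [0, -6, 1, 21, 26, 36, 37]
Extract 0: [-6, 0, 1, 21, 26, 36, 37]


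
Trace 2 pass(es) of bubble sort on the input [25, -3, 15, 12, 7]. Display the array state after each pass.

After pass 1: [-3, 15, 12, 7, 25] (4 swaps)
After pass 2: [-3, 12, 7, 15, 25] (2 swaps)
Total swaps: 6


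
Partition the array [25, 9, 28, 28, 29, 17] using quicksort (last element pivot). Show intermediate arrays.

Partition 1: pivot=17 at index 1 -> [9, 17, 28, 28, 29, 25]
Partition 2: pivot=25 at index 2 -> [9, 17, 25, 28, 29, 28]
Partition 3: pivot=28 at index 4 -> [9, 17, 25, 28, 28, 29]


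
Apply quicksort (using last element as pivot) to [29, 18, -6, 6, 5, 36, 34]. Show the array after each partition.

Partition 1: pivot=34 at index 5 -> [29, 18, -6, 6, 5, 34, 36]
Partition 2: pivot=5 at index 1 -> [-6, 5, 29, 6, 18, 34, 36]
Partition 3: pivot=18 at index 3 -> [-6, 5, 6, 18, 29, 34, 36]


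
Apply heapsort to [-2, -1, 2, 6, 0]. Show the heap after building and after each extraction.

Build heap: [6, 0, 2, -1, -2]
Extract 6: [2, 0, -2, -1, 6]
Extract 2: [0, -1, -2, 2, 6]
Extract 0: [-1, -2, 0, 2, 6]
Extract -1: [-2, -1, 0, 2, 6]


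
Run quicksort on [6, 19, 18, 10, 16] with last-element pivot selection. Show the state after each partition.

Partition 1: pivot=16 at index 2 -> [6, 10, 16, 19, 18]
Partition 2: pivot=10 at index 1 -> [6, 10, 16, 19, 18]
Partition 3: pivot=18 at index 3 -> [6, 10, 16, 18, 19]


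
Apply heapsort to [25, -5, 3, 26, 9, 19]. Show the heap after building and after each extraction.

Build heap: [26, 25, 19, -5, 9, 3]
Extract 26: [25, 9, 19, -5, 3, 26]
Extract 25: [19, 9, 3, -5, 25, 26]
Extract 19: [9, -5, 3, 19, 25, 26]
Extract 9: [3, -5, 9, 19, 25, 26]
Extract 3: [-5, 3, 9, 19, 25, 26]


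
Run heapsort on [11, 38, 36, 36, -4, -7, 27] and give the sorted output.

Build heap: [38, 36, 36, 11, -4, -7, 27]
Extract 38: [36, 27, 36, 11, -4, -7, 38]
Extract 36: [36, 27, -7, 11, -4, 36, 38]
Extract 36: [27, 11, -7, -4, 36, 36, 38]
Extract 27: [11, -4, -7, 27, 36, 36, 38]
Extract 11: [-4, -7, 11, 27, 36, 36, 38]
Extract -4: [-7, -4, 11, 27, 36, 36, 38]


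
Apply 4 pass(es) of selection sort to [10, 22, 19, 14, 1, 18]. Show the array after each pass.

Pass 1: Select minimum 1 at index 4, swap -> [1, 22, 19, 14, 10, 18]
Pass 2: Select minimum 10 at index 4, swap -> [1, 10, 19, 14, 22, 18]
Pass 3: Select minimum 14 at index 3, swap -> [1, 10, 14, 19, 22, 18]
Pass 4: Select minimum 18 at index 5, swap -> [1, 10, 14, 18, 22, 19]


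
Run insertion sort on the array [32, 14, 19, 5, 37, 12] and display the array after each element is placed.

First element 32 is already 'sorted'
Insert 14: shifted 1 elements -> [14, 32, 19, 5, 37, 12]
Insert 19: shifted 1 elements -> [14, 19, 32, 5, 37, 12]
Insert 5: shifted 3 elements -> [5, 14, 19, 32, 37, 12]
Insert 37: shifted 0 elements -> [5, 14, 19, 32, 37, 12]
Insert 12: shifted 4 elements -> [5, 12, 14, 19, 32, 37]


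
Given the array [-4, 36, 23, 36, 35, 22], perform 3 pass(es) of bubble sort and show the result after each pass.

After pass 1: [-4, 23, 36, 35, 22, 36] (3 swaps)
After pass 2: [-4, 23, 35, 22, 36, 36] (2 swaps)
After pass 3: [-4, 23, 22, 35, 36, 36] (1 swaps)
Total swaps: 6


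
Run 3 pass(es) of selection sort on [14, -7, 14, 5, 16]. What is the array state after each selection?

Pass 1: Select minimum -7 at index 1, swap -> [-7, 14, 14, 5, 16]
Pass 2: Select minimum 5 at index 3, swap -> [-7, 5, 14, 14, 16]
Pass 3: Select minimum 14 at index 2, swap -> [-7, 5, 14, 14, 16]


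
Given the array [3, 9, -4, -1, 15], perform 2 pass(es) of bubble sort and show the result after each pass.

After pass 1: [3, -4, -1, 9, 15] (2 swaps)
After pass 2: [-4, -1, 3, 9, 15] (2 swaps)
Total swaps: 4


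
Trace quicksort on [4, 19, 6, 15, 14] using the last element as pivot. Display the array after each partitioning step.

Partition 1: pivot=14 at index 2 -> [4, 6, 14, 15, 19]
Partition 2: pivot=6 at index 1 -> [4, 6, 14, 15, 19]
Partition 3: pivot=19 at index 4 -> [4, 6, 14, 15, 19]


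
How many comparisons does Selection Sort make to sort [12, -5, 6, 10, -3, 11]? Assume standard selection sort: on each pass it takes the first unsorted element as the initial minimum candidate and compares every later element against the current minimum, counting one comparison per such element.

Pass 1: scan indices 1..5 for the minimum = 5 comparison(s); min is -5, place at index 0 -> [-5, 12, 6, 10, -3, 11]
Pass 2: scan indices 2..5 for the minimum = 4 comparison(s); min is -3, place at index 1 -> [-5, -3, 6, 10, 12, 11]
Pass 3: scan indices 3..5 for the minimum = 3 comparison(s); min is 6, place at index 2 -> [-5, -3, 6, 10, 12, 11]
Pass 4: scan indices 4..5 for the minimum = 2 comparison(s); min is 10, place at index 3 -> [-5, -3, 6, 10, 12, 11]
Pass 5: scan indices 5..5 for the minimum = 1 comparison(s); min is 11, place at index 4 -> [-5, -3, 6, 10, 11, 12]
Selection sort always scans the whole unsorted suffix, so the count is (n-1) + (n-2) + ... + 1 = n(n-1)/2 = 6*5/2 = 15 regardless of the input order.
Total comparisons: 5 + 4 + 3 + 2 + 1 = 15


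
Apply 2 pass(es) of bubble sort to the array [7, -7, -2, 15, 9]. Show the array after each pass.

After pass 1: [-7, -2, 7, 9, 15] (3 swaps)
After pass 2: [-7, -2, 7, 9, 15] (0 swaps)
Total swaps: 3


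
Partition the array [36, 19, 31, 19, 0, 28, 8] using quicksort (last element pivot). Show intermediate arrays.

Partition 1: pivot=8 at index 1 -> [0, 8, 31, 19, 36, 28, 19]
Partition 2: pivot=19 at index 3 -> [0, 8, 19, 19, 36, 28, 31]
Partition 3: pivot=31 at index 5 -> [0, 8, 19, 19, 28, 31, 36]


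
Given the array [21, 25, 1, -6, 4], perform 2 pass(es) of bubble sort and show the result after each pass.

After pass 1: [21, 1, -6, 4, 25] (3 swaps)
After pass 2: [1, -6, 4, 21, 25] (3 swaps)
Total swaps: 6


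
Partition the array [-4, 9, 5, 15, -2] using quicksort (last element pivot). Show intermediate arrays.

Partition 1: pivot=-2 at index 1 -> [-4, -2, 5, 15, 9]
Partition 2: pivot=9 at index 3 -> [-4, -2, 5, 9, 15]


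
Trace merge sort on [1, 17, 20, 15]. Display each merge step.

Divide and conquer:
  Merge [1] + [17] -> [1, 17]
  Merge [20] + [15] -> [15, 20]
  Merge [1, 17] + [15, 20] -> [1, 15, 17, 20]


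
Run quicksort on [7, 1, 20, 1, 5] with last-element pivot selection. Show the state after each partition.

Partition 1: pivot=5 at index 2 -> [1, 1, 5, 7, 20]
Partition 2: pivot=1 at index 1 -> [1, 1, 5, 7, 20]
Partition 3: pivot=20 at index 4 -> [1, 1, 5, 7, 20]


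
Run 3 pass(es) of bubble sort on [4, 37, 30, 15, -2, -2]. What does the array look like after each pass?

After pass 1: [4, 30, 15, -2, -2, 37] (4 swaps)
After pass 2: [4, 15, -2, -2, 30, 37] (3 swaps)
After pass 3: [4, -2, -2, 15, 30, 37] (2 swaps)
Total swaps: 9


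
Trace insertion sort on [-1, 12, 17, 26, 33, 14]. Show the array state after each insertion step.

First element -1 is already 'sorted'
Insert 12: shifted 0 elements -> [-1, 12, 17, 26, 33, 14]
Insert 17: shifted 0 elements -> [-1, 12, 17, 26, 33, 14]
Insert 26: shifted 0 elements -> [-1, 12, 17, 26, 33, 14]
Insert 33: shifted 0 elements -> [-1, 12, 17, 26, 33, 14]
Insert 14: shifted 3 elements -> [-1, 12, 14, 17, 26, 33]


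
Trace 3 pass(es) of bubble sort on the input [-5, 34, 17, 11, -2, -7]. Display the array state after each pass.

After pass 1: [-5, 17, 11, -2, -7, 34] (4 swaps)
After pass 2: [-5, 11, -2, -7, 17, 34] (3 swaps)
After pass 3: [-5, -2, -7, 11, 17, 34] (2 swaps)
Total swaps: 9


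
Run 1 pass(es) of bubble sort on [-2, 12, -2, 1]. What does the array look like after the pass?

After pass 1: [-2, -2, 1, 12] (2 swaps)
Total swaps: 2


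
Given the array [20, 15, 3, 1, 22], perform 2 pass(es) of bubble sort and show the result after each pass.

After pass 1: [15, 3, 1, 20, 22] (3 swaps)
After pass 2: [3, 1, 15, 20, 22] (2 swaps)
Total swaps: 5


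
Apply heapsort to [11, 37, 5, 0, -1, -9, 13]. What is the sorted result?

Build heap: [37, 11, 13, 0, -1, -9, 5]
Extract 37: [13, 11, 5, 0, -1, -9, 37]
Extract 13: [11, 0, 5, -9, -1, 13, 37]
Extract 11: [5, 0, -1, -9, 11, 13, 37]
Extract 5: [0, -9, -1, 5, 11, 13, 37]
Extract 0: [-1, -9, 0, 5, 11, 13, 37]
Extract -1: [-9, -1, 0, 5, 11, 13, 37]


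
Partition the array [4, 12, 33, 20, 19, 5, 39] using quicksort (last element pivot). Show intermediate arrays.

Partition 1: pivot=39 at index 6 -> [4, 12, 33, 20, 19, 5, 39]
Partition 2: pivot=5 at index 1 -> [4, 5, 33, 20, 19, 12, 39]
Partition 3: pivot=12 at index 2 -> [4, 5, 12, 20, 19, 33, 39]
Partition 4: pivot=33 at index 5 -> [4, 5, 12, 20, 19, 33, 39]
Partition 5: pivot=19 at index 3 -> [4, 5, 12, 19, 20, 33, 39]


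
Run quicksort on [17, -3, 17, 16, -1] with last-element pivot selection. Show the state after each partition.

Partition 1: pivot=-1 at index 1 -> [-3, -1, 17, 16, 17]
Partition 2: pivot=17 at index 4 -> [-3, -1, 17, 16, 17]
Partition 3: pivot=16 at index 2 -> [-3, -1, 16, 17, 17]


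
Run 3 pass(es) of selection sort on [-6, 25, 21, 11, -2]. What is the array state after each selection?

Pass 1: Select minimum -6 at index 0, swap -> [-6, 25, 21, 11, -2]
Pass 2: Select minimum -2 at index 4, swap -> [-6, -2, 21, 11, 25]
Pass 3: Select minimum 11 at index 3, swap -> [-6, -2, 11, 21, 25]


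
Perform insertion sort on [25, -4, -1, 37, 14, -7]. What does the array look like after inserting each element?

First element 25 is already 'sorted'
Insert -4: shifted 1 elements -> [-4, 25, -1, 37, 14, -7]
Insert -1: shifted 1 elements -> [-4, -1, 25, 37, 14, -7]
Insert 37: shifted 0 elements -> [-4, -1, 25, 37, 14, -7]
Insert 14: shifted 2 elements -> [-4, -1, 14, 25, 37, -7]
Insert -7: shifted 5 elements -> [-7, -4, -1, 14, 25, 37]


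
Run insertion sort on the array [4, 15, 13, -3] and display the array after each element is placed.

First element 4 is already 'sorted'
Insert 15: shifted 0 elements -> [4, 15, 13, -3]
Insert 13: shifted 1 elements -> [4, 13, 15, -3]
Insert -3: shifted 3 elements -> [-3, 4, 13, 15]


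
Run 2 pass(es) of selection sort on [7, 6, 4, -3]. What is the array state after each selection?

Pass 1: Select minimum -3 at index 3, swap -> [-3, 6, 4, 7]
Pass 2: Select minimum 4 at index 2, swap -> [-3, 4, 6, 7]


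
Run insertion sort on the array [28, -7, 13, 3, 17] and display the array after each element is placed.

First element 28 is already 'sorted'
Insert -7: shifted 1 elements -> [-7, 28, 13, 3, 17]
Insert 13: shifted 1 elements -> [-7, 13, 28, 3, 17]
Insert 3: shifted 2 elements -> [-7, 3, 13, 28, 17]
Insert 17: shifted 1 elements -> [-7, 3, 13, 17, 28]


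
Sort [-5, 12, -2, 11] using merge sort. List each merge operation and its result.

Divide and conquer:
  Merge [-5] + [12] -> [-5, 12]
  Merge [-2] + [11] -> [-2, 11]
  Merge [-5, 12] + [-2, 11] -> [-5, -2, 11, 12]


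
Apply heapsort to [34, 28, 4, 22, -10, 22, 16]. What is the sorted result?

Build heap: [34, 28, 22, 22, -10, 4, 16]
Extract 34: [28, 22, 22, 16, -10, 4, 34]
Extract 28: [22, 16, 22, 4, -10, 28, 34]
Extract 22: [22, 16, -10, 4, 22, 28, 34]
Extract 22: [16, 4, -10, 22, 22, 28, 34]
Extract 16: [4, -10, 16, 22, 22, 28, 34]
Extract 4: [-10, 4, 16, 22, 22, 28, 34]


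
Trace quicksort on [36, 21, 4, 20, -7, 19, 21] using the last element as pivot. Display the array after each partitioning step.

Partition 1: pivot=21 at index 5 -> [21, 4, 20, -7, 19, 21, 36]
Partition 2: pivot=19 at index 2 -> [4, -7, 19, 21, 20, 21, 36]
Partition 3: pivot=-7 at index 0 -> [-7, 4, 19, 21, 20, 21, 36]
Partition 4: pivot=20 at index 3 -> [-7, 4, 19, 20, 21, 21, 36]


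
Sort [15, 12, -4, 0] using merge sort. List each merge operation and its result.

Divide and conquer:
  Merge [15] + [12] -> [12, 15]
  Merge [-4] + [0] -> [-4, 0]
  Merge [12, 15] + [-4, 0] -> [-4, 0, 12, 15]


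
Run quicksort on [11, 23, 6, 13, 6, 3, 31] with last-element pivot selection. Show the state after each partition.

Partition 1: pivot=31 at index 6 -> [11, 23, 6, 13, 6, 3, 31]
Partition 2: pivot=3 at index 0 -> [3, 23, 6, 13, 6, 11, 31]
Partition 3: pivot=11 at index 3 -> [3, 6, 6, 11, 23, 13, 31]
Partition 4: pivot=6 at index 2 -> [3, 6, 6, 11, 23, 13, 31]
Partition 5: pivot=13 at index 4 -> [3, 6, 6, 11, 13, 23, 31]


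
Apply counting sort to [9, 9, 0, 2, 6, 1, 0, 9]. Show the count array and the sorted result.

Count array: [2, 1, 1, 0, 0, 0, 1, 0, 0, 3]
(count[i] = number of elements equal to i)
Cumulative count: [2, 3, 4, 4, 4, 4, 5, 5, 5, 8]
Sorted: [0, 0, 1, 2, 6, 9, 9, 9]


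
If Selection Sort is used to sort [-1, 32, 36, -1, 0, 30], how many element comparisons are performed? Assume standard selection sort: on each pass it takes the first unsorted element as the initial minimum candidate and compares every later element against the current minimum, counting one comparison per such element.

Pass 1: scan indices 1..5 for the minimum = 5 comparison(s); min is -1, place at index 0 -> [-1, 32, 36, -1, 0, 30]
Pass 2: scan indices 2..5 for the minimum = 4 comparison(s); min is -1, place at index 1 -> [-1, -1, 36, 32, 0, 30]
Pass 3: scan indices 3..5 for the minimum = 3 comparison(s); min is 0, place at index 2 -> [-1, -1, 0, 32, 36, 30]
Pass 4: scan indices 4..5 for the minimum = 2 comparison(s); min is 30, place at index 3 -> [-1, -1, 0, 30, 36, 32]
Pass 5: scan indices 5..5 for the minimum = 1 comparison(s); min is 32, place at index 4 -> [-1, -1, 0, 30, 32, 36]
Selection sort always scans the whole unsorted suffix, so the count is (n-1) + (n-2) + ... + 1 = n(n-1)/2 = 6*5/2 = 15 regardless of the input order.
Total comparisons: 5 + 4 + 3 + 2 + 1 = 15


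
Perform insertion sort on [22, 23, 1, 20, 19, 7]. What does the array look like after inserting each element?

First element 22 is already 'sorted'
Insert 23: shifted 0 elements -> [22, 23, 1, 20, 19, 7]
Insert 1: shifted 2 elements -> [1, 22, 23, 20, 19, 7]
Insert 20: shifted 2 elements -> [1, 20, 22, 23, 19, 7]
Insert 19: shifted 3 elements -> [1, 19, 20, 22, 23, 7]
Insert 7: shifted 4 elements -> [1, 7, 19, 20, 22, 23]


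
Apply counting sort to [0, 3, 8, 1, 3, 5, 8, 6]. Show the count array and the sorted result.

Count array: [1, 1, 0, 2, 0, 1, 1, 0, 2]
(count[i] = number of elements equal to i)
Cumulative count: [1, 2, 2, 4, 4, 5, 6, 6, 8]
Sorted: [0, 1, 3, 3, 5, 6, 8, 8]


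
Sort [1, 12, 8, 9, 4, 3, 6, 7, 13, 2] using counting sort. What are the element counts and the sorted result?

Count array: [0, 1, 1, 1, 1, 0, 1, 1, 1, 1, 0, 0, 1, 1]
(count[i] = number of elements equal to i)
Cumulative count: [0, 1, 2, 3, 4, 4, 5, 6, 7, 8, 8, 8, 9, 10]
Sorted: [1, 2, 3, 4, 6, 7, 8, 9, 12, 13]


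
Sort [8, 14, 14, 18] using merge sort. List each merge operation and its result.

Divide and conquer:
  Merge [8] + [14] -> [8, 14]
  Merge [14] + [18] -> [14, 18]
  Merge [8, 14] + [14, 18] -> [8, 14, 14, 18]


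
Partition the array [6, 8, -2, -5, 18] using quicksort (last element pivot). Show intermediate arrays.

Partition 1: pivot=18 at index 4 -> [6, 8, -2, -5, 18]
Partition 2: pivot=-5 at index 0 -> [-5, 8, -2, 6, 18]
Partition 3: pivot=6 at index 2 -> [-5, -2, 6, 8, 18]


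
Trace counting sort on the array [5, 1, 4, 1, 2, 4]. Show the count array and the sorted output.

Count array: [0, 2, 1, 0, 2, 1]
(count[i] = number of elements equal to i)
Cumulative count: [0, 2, 3, 3, 5, 6]
Sorted: [1, 1, 2, 4, 4, 5]


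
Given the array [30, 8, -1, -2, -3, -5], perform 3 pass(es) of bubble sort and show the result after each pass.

After pass 1: [8, -1, -2, -3, -5, 30] (5 swaps)
After pass 2: [-1, -2, -3, -5, 8, 30] (4 swaps)
After pass 3: [-2, -3, -5, -1, 8, 30] (3 swaps)
Total swaps: 12


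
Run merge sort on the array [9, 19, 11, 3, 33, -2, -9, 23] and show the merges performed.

Divide and conquer:
  Merge [9] + [19] -> [9, 19]
  Merge [11] + [3] -> [3, 11]
  Merge [9, 19] + [3, 11] -> [3, 9, 11, 19]
  Merge [33] + [-2] -> [-2, 33]
  Merge [-9] + [23] -> [-9, 23]
  Merge [-2, 33] + [-9, 23] -> [-9, -2, 23, 33]
  Merge [3, 9, 11, 19] + [-9, -2, 23, 33] -> [-9, -2, 3, 9, 11, 19, 23, 33]


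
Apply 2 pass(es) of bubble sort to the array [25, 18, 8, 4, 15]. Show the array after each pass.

After pass 1: [18, 8, 4, 15, 25] (4 swaps)
After pass 2: [8, 4, 15, 18, 25] (3 swaps)
Total swaps: 7


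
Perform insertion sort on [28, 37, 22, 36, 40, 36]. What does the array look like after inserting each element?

First element 28 is already 'sorted'
Insert 37: shifted 0 elements -> [28, 37, 22, 36, 40, 36]
Insert 22: shifted 2 elements -> [22, 28, 37, 36, 40, 36]
Insert 36: shifted 1 elements -> [22, 28, 36, 37, 40, 36]
Insert 40: shifted 0 elements -> [22, 28, 36, 37, 40, 36]
Insert 36: shifted 2 elements -> [22, 28, 36, 36, 37, 40]


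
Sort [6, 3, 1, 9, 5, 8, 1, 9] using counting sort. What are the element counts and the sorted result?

Count array: [0, 2, 0, 1, 0, 1, 1, 0, 1, 2]
(count[i] = number of elements equal to i)
Cumulative count: [0, 2, 2, 3, 3, 4, 5, 5, 6, 8]
Sorted: [1, 1, 3, 5, 6, 8, 9, 9]


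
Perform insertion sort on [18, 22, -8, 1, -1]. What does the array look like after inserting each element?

First element 18 is already 'sorted'
Insert 22: shifted 0 elements -> [18, 22, -8, 1, -1]
Insert -8: shifted 2 elements -> [-8, 18, 22, 1, -1]
Insert 1: shifted 2 elements -> [-8, 1, 18, 22, -1]
Insert -1: shifted 3 elements -> [-8, -1, 1, 18, 22]


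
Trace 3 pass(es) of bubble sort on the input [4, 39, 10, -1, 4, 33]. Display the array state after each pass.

After pass 1: [4, 10, -1, 4, 33, 39] (4 swaps)
After pass 2: [4, -1, 4, 10, 33, 39] (2 swaps)
After pass 3: [-1, 4, 4, 10, 33, 39] (1 swaps)
Total swaps: 7


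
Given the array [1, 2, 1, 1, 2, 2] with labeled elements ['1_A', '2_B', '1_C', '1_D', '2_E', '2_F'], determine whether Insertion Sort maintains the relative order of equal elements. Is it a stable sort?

Trace Insertion Sort on the labeled array (the key is the number; the letter only tracks identity):
  Insert 2_B at index 1: [1_A, 2_B, 1_C, 1_D, 2_E, 2_F]
  Insert 1_C at index 1: [1_A, 1_C, 2_B, 1_D, 2_E, 2_F]
  Insert 1_D at index 2: [1_A, 1_C, 1_D, 2_B, 2_E, 2_F]
  Insert 2_E at index 4: [1_A, 1_C, 1_D, 2_B, 2_E, 2_F]
  Insert 2_F at index 5: [1_A, 1_C, 1_D, 2_B, 2_E, 2_F]
Final order: [1_A, 1_C, 1_D, 2_B, 2_E, 2_F]
Equal keys:
  value 1: originally 1_A, 1_C, 1_D; after sorting 1_A, 1_C, 1_D -> order preserved
  value 2: originally 2_B, 2_E, 2_F; after sorting 2_B, 2_E, 2_F -> order preserved
All equal keys kept their original relative order. Insertion Sort is stable: elements are shifted only while they are strictly greater than the key, so a key is inserted after any equal elements already placed.
Answer: Stable


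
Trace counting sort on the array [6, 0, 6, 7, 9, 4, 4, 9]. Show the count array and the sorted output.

Count array: [1, 0, 0, 0, 2, 0, 2, 1, 0, 2]
(count[i] = number of elements equal to i)
Cumulative count: [1, 1, 1, 1, 3, 3, 5, 6, 6, 8]
Sorted: [0, 4, 4, 6, 6, 7, 9, 9]


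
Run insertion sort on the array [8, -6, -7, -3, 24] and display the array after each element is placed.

First element 8 is already 'sorted'
Insert -6: shifted 1 elements -> [-6, 8, -7, -3, 24]
Insert -7: shifted 2 elements -> [-7, -6, 8, -3, 24]
Insert -3: shifted 1 elements -> [-7, -6, -3, 8, 24]
Insert 24: shifted 0 elements -> [-7, -6, -3, 8, 24]


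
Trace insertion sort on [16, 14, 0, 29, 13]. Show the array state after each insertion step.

First element 16 is already 'sorted'
Insert 14: shifted 1 elements -> [14, 16, 0, 29, 13]
Insert 0: shifted 2 elements -> [0, 14, 16, 29, 13]
Insert 29: shifted 0 elements -> [0, 14, 16, 29, 13]
Insert 13: shifted 3 elements -> [0, 13, 14, 16, 29]


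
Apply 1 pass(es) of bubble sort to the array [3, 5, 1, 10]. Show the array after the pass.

After pass 1: [3, 1, 5, 10] (1 swaps)
Total swaps: 1
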